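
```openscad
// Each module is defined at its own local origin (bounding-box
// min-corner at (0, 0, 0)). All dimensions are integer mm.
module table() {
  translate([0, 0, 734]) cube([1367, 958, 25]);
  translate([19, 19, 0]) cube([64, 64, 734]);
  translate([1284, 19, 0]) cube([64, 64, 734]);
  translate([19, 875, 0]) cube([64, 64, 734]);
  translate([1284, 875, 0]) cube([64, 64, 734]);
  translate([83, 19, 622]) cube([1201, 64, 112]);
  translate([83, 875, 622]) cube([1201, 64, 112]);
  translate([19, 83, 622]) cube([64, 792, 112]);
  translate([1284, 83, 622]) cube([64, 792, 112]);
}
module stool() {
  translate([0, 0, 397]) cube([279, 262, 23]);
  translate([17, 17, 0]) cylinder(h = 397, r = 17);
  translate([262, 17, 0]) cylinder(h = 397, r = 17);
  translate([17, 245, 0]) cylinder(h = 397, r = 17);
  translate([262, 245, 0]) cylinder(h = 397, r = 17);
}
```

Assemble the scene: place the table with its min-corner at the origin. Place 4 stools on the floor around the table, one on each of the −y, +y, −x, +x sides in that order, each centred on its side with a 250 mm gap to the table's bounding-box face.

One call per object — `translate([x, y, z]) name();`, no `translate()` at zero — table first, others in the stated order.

table();
translate([544, -512, 0]) stool();
translate([544, 1208, 0]) stool();
translate([-529, 348, 0]) stool();
translate([1617, 348, 0]) stool();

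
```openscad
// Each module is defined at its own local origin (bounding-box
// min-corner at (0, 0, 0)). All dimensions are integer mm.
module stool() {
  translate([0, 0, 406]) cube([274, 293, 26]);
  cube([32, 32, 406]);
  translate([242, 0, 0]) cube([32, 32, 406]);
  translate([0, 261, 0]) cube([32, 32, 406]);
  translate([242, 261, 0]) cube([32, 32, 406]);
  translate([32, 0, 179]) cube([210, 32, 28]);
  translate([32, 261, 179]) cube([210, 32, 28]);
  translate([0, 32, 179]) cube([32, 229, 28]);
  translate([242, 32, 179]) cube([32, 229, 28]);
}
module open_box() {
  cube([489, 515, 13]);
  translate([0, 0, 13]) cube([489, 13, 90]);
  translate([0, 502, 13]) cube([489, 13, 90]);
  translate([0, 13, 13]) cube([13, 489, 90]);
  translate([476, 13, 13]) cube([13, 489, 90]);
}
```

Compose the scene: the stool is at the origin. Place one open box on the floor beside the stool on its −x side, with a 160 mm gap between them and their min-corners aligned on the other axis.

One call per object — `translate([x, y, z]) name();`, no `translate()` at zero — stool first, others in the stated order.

stool();
translate([-649, 0, 0]) open_box();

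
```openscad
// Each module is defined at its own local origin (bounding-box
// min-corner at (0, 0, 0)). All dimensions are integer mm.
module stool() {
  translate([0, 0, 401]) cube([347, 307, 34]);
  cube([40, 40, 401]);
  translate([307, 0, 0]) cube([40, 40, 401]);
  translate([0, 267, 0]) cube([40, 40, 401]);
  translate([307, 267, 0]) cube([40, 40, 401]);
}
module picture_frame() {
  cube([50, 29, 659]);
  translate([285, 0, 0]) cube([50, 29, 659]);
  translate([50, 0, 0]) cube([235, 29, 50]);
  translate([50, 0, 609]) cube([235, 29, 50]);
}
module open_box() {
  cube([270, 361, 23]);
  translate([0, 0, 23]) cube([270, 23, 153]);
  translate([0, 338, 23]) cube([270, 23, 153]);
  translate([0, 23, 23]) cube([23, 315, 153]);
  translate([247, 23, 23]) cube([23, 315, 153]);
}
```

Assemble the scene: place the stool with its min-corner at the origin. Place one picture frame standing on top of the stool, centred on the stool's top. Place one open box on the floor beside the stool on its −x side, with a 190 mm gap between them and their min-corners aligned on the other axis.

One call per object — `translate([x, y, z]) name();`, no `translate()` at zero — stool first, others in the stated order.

stool();
translate([6, 139, 435]) picture_frame();
translate([-460, 0, 0]) open_box();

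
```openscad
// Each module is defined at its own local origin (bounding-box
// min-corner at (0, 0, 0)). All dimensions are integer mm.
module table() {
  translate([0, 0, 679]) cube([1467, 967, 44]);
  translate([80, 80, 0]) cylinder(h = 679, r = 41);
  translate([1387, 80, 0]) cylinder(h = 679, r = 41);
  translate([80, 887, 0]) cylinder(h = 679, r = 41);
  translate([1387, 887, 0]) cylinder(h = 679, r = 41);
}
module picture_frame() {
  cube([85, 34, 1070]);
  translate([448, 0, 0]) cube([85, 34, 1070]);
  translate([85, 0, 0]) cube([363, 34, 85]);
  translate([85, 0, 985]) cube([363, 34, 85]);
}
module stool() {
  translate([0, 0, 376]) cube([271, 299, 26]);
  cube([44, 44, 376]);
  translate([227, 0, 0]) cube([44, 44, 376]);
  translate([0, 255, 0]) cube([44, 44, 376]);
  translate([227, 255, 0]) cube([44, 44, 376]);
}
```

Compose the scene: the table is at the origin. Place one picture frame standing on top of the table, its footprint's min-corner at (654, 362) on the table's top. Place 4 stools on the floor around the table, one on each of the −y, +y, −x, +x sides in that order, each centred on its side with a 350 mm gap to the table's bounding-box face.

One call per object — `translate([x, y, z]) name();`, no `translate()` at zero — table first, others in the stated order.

table();
translate([654, 362, 723]) picture_frame();
translate([598, -649, 0]) stool();
translate([598, 1317, 0]) stool();
translate([-621, 334, 0]) stool();
translate([1817, 334, 0]) stool();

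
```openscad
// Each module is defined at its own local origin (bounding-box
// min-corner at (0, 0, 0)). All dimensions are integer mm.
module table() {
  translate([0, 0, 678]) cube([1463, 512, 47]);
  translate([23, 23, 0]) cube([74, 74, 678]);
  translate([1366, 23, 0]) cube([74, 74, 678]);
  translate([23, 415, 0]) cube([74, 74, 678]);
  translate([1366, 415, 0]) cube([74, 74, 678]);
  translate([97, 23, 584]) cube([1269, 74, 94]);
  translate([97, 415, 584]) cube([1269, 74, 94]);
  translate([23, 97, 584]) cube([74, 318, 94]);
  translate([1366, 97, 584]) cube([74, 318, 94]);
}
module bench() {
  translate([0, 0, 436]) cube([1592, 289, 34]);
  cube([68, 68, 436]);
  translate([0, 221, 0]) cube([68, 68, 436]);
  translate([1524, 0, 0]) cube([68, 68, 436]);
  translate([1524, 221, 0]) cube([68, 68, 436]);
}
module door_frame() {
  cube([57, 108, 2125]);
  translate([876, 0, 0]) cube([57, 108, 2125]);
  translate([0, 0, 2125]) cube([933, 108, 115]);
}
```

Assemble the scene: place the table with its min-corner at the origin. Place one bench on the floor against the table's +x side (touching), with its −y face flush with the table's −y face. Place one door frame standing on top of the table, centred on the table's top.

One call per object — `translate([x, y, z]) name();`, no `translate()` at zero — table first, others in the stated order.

table();
translate([1463, 0, 0]) bench();
translate([265, 202, 725]) door_frame();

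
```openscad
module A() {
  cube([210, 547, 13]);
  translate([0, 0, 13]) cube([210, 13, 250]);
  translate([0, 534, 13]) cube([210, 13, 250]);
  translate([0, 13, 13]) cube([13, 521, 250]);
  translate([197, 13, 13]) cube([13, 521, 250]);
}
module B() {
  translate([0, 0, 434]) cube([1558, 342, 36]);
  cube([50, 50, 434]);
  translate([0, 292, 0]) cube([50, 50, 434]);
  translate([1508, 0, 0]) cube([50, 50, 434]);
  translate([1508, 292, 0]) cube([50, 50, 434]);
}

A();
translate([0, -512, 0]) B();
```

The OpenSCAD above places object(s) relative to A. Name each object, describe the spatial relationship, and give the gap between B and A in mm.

The bench's nearest face is 170 mm from the open box's −y face.

A is an open box. B is a bench. The bench is on the floor beside the open box on its −y side. The gap between the bench and the open box is 170 mm.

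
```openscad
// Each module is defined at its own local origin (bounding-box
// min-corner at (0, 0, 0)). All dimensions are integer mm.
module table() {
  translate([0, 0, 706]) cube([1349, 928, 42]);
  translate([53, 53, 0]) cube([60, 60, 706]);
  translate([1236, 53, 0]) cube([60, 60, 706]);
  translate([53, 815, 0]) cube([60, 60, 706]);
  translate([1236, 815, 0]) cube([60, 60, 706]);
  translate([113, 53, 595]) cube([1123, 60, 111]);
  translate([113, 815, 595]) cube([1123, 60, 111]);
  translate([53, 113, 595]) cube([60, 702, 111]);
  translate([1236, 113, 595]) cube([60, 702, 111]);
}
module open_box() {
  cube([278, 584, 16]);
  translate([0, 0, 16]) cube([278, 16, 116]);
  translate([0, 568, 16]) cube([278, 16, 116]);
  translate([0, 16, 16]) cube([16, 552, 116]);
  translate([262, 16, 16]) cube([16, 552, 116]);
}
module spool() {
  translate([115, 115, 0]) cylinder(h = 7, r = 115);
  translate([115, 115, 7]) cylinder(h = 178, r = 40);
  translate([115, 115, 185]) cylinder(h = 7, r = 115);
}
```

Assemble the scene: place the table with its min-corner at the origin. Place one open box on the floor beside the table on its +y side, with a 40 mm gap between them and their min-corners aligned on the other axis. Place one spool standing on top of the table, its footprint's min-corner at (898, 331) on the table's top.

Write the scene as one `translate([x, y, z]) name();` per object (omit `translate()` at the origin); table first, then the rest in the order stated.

table();
translate([0, 968, 0]) open_box();
translate([898, 331, 748]) spool();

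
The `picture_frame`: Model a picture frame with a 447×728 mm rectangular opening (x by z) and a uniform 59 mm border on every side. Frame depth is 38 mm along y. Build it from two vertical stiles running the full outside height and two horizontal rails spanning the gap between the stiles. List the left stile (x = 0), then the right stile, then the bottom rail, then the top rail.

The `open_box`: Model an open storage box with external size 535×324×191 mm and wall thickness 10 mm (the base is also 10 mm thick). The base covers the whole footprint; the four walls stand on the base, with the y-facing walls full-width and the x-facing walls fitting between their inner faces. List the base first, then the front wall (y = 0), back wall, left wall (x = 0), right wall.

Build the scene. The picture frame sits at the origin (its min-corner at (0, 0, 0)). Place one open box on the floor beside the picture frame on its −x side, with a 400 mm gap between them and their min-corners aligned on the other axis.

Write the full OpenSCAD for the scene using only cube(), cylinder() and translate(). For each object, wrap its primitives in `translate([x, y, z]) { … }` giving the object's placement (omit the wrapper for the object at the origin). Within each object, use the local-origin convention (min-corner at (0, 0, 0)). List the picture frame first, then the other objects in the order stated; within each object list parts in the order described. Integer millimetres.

cube([59, 38, 846]);
translate([506, 0, 0]) cube([59, 38, 846]);
translate([59, 0, 0]) cube([447, 38, 59]);
translate([59, 0, 787]) cube([447, 38, 59]);
translate([-935, 0, 0]) {
  cube([535, 324, 10]);
  translate([0, 0, 10]) cube([535, 10, 181]);
  translate([0, 314, 10]) cube([535, 10, 181]);
  translate([0, 10, 10]) cube([10, 304, 181]);
  translate([525, 10, 10]) cube([10, 304, 181]);
}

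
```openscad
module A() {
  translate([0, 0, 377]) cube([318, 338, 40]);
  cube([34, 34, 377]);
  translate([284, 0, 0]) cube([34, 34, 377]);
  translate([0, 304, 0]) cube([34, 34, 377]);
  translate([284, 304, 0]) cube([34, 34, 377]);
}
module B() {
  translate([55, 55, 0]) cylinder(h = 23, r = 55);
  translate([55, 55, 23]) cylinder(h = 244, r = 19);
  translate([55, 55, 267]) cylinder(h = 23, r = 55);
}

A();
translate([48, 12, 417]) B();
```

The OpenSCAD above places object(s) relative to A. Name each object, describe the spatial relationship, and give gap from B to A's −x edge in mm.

The spool's min-x is at 48; the stool's min-x is 0; gap = 48 mm.

A is a stool. B is a spool. The spool is on top of the stool. The gap from the spool to the stool's −x edge is 48 mm.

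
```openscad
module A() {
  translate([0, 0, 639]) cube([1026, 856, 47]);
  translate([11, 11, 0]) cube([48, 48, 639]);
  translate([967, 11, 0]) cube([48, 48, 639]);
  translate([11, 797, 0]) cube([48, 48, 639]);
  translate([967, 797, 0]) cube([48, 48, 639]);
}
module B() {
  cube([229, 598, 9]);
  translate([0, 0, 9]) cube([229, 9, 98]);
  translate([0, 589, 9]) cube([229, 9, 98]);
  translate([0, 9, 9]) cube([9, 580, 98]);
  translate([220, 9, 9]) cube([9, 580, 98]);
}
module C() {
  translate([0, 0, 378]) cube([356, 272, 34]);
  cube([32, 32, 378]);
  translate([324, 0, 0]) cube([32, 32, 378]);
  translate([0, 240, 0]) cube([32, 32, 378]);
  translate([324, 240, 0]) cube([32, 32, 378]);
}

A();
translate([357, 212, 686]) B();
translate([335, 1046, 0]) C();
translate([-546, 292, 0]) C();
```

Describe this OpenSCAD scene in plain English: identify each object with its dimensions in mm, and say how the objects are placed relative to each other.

A is a rectangular dining table. The top is 1026×856×47 mm with its upper surface at z = 686 mm. It stands on four 48×48 mm square legs, each inset 11 mm from the nearest pair of top edges, running from the floor to the underside of the top.

B is an open storage box with external size 229×598×107 mm and wall thickness 9 mm (the base is also 9 mm thick). The base covers the whole footprint; the four walls stand on the base, with the y-facing walls full-width and the x-facing walls fitting between their inner faces.

C is a four-legged stool. The seat is 356×272 mm, 34 mm thick, top at z = 412 mm. It stands on four square legs, each 32×32 mm in cross-section, from z = 0 to the seat underside, each flush with a corner of the seat.

The open box is on top of the table. Two stools sit around the table at the +y, −x sides.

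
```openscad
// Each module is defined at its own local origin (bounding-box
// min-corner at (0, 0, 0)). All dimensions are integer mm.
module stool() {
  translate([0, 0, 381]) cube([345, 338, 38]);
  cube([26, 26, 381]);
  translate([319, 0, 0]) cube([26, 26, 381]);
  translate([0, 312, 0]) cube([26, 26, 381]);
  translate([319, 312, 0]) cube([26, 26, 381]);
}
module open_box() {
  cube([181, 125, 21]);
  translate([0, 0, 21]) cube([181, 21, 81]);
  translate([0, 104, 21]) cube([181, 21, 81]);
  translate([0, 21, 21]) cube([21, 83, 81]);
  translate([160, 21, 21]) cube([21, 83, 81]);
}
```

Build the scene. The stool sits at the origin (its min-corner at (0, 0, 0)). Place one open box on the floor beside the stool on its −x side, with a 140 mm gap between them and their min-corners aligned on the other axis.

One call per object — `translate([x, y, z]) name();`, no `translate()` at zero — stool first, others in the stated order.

stool();
translate([-321, 0, 0]) open_box();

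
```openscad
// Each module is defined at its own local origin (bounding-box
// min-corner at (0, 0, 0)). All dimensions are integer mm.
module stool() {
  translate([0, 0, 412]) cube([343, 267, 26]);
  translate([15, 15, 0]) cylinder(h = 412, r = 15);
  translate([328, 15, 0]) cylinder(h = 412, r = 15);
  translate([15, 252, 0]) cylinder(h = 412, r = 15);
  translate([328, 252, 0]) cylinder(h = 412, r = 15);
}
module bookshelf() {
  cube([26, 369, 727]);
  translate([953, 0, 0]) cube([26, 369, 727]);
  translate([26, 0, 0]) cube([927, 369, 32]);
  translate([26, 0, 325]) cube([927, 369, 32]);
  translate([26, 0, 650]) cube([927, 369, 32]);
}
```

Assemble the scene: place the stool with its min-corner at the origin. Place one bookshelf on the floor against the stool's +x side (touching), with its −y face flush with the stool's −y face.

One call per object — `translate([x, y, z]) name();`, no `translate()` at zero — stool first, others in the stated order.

stool();
translate([343, 0, 0]) bookshelf();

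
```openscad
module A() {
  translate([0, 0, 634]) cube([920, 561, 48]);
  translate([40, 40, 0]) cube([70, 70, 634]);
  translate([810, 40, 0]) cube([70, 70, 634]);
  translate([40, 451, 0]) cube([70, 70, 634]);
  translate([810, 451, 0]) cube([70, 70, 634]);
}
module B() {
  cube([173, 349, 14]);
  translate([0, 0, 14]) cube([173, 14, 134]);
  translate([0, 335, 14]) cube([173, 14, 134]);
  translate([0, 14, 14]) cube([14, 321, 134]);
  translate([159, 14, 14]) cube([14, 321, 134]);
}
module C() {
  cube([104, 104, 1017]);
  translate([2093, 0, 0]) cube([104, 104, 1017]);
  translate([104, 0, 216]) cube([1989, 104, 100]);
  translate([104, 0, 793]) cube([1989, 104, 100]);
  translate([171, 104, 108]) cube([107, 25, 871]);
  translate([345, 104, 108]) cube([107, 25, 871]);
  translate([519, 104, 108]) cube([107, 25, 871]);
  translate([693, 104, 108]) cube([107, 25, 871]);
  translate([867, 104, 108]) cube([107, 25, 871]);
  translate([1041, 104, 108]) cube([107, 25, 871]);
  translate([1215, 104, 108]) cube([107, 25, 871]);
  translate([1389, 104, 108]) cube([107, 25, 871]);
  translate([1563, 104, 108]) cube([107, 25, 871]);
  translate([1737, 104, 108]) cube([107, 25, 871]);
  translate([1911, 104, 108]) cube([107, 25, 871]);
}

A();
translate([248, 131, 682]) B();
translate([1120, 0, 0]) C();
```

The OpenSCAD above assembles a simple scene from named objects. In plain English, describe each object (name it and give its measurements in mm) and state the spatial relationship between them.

A is a rectangular dining table. The top is 920×561×48 mm with its upper surface at z = 682 mm. It stands on four 70×70 mm square legs, each inset 40 mm from the nearest pair of top edges, running from the floor to the underside of the top.

B is an open storage box with external size 173×349×148 mm and wall thickness 14 mm (the base is also 14 mm thick). The base covers the whole footprint; the four walls stand on the base, with the y-facing walls full-width and the x-facing walls fitting between their inner faces.

C is a fence section. Two 104×104 mm posts, 1017 mm tall, stand on the floor with a clear span of 1989 mm between their inner faces. Two horizontal rails of 104×100 mm section span the gap between the posts with their undersides at z = 216 mm and z = 793 mm, flush with the posts' −y face. 11 pickets, each 107 mm wide, 25 mm thick and 871 mm tall, are fixed to the +y face of the rails with their bottoms at z = 108 mm, evenly spaced across the span with equal gaps (rounded down to the nearest mm) at the −x end and between each pair — any rounding remainder accumulates at the +x end.

The open box is on top of the table. The fence section is on the floor beside the table on its +x side.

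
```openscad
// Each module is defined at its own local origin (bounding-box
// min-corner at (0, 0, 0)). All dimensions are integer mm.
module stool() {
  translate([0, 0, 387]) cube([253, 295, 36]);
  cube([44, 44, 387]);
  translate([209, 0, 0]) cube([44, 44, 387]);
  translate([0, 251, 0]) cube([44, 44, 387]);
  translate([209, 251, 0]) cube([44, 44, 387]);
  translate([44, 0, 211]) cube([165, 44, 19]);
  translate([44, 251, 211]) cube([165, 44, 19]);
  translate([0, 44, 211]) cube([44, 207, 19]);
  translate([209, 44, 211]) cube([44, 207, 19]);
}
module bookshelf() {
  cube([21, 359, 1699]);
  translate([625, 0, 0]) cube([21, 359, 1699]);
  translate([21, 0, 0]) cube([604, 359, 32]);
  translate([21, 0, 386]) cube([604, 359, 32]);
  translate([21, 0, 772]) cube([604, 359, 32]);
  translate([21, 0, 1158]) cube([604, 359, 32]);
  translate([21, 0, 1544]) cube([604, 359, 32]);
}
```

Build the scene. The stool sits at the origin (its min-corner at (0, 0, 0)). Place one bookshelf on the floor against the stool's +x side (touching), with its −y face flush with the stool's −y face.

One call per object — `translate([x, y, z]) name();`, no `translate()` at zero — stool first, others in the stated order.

stool();
translate([253, 0, 0]) bookshelf();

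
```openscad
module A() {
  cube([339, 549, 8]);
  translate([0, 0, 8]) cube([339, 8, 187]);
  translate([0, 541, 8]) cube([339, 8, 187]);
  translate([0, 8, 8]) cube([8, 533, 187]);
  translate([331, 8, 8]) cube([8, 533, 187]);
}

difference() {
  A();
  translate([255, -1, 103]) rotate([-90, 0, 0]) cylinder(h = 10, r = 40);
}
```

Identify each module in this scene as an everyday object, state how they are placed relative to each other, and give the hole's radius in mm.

A is an open box. The open box has a circular hole through its front wall. The hole's radius is 40 mm.

The subtracted cylinder has r = 40 mm.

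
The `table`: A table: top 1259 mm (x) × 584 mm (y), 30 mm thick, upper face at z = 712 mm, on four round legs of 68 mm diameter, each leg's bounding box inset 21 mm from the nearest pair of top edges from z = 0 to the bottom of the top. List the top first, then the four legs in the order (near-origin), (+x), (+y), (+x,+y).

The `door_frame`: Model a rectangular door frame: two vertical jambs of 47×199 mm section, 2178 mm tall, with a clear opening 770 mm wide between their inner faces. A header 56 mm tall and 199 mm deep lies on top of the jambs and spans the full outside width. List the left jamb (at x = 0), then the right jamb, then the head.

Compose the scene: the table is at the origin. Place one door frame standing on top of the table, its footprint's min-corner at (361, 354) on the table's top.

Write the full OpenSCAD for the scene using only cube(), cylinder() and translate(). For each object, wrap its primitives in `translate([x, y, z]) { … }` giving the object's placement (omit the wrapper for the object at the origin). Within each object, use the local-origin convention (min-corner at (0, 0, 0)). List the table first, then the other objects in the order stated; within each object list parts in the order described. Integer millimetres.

translate([0, 0, 682]) cube([1259, 584, 30]);
translate([55, 55, 0]) cylinder(h = 682, r = 34);
translate([1204, 55, 0]) cylinder(h = 682, r = 34);
translate([55, 529, 0]) cylinder(h = 682, r = 34);
translate([1204, 529, 0]) cylinder(h = 682, r = 34);
translate([361, 354, 712]) {
  cube([47, 199, 2178]);
  translate([817, 0, 0]) cube([47, 199, 2178]);
  translate([0, 0, 2178]) cube([864, 199, 56]);
}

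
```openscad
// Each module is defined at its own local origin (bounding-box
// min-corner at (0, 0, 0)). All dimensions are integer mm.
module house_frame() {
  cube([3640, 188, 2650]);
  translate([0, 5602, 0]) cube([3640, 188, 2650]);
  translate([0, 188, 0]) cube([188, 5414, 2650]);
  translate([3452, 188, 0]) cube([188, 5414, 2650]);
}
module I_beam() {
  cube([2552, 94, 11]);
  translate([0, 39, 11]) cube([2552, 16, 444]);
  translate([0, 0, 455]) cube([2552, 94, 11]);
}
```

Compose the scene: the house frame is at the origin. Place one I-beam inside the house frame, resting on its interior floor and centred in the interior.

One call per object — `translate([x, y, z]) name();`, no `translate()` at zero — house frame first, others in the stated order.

house_frame();
translate([544, 2848, 0]) I_beam();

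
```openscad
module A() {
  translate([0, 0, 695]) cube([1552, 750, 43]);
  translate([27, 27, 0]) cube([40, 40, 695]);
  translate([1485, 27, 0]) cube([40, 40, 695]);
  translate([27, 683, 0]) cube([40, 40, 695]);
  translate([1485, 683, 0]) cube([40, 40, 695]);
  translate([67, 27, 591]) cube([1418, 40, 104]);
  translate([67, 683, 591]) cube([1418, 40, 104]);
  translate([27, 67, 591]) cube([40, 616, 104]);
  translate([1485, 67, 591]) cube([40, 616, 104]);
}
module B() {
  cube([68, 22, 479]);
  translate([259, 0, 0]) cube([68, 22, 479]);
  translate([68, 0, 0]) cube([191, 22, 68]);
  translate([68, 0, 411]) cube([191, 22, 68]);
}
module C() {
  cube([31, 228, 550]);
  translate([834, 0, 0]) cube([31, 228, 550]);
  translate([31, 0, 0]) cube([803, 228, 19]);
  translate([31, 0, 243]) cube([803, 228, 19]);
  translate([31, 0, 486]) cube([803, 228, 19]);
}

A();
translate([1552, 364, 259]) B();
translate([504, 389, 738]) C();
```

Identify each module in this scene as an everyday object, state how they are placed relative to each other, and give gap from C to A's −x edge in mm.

A is a table. B is a picture frame. C is a bookshelf. The picture frame is beside the table with their tops flush at z = 738. The bookshelf is on top of the table. The gap from the bookshelf to the table's −x edge is 504 mm.

The bookshelf's min-x is at 504; the table's min-x is 0; gap = 504 mm.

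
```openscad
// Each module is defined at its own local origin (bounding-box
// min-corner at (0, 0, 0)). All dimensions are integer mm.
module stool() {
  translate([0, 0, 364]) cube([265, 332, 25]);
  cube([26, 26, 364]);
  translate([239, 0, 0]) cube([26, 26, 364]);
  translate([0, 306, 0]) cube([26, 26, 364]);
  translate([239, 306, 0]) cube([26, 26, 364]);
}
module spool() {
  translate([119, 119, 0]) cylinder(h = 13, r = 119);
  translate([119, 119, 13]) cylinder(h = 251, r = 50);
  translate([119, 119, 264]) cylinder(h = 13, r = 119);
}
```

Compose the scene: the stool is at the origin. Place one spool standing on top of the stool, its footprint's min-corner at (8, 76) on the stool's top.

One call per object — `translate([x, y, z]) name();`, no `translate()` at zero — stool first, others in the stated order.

stool();
translate([8, 76, 389]) spool();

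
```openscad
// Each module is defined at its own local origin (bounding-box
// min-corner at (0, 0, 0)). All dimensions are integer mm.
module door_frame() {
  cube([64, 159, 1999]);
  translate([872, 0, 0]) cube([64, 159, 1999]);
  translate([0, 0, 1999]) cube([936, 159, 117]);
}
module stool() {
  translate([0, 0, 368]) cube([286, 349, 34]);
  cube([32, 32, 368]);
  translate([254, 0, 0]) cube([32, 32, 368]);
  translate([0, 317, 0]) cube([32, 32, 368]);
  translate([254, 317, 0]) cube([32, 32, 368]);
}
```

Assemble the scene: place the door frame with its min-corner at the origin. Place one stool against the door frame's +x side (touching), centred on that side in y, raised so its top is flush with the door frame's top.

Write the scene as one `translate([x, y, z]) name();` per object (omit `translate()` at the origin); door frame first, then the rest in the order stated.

door_frame();
translate([936, -95, 1714]) stool();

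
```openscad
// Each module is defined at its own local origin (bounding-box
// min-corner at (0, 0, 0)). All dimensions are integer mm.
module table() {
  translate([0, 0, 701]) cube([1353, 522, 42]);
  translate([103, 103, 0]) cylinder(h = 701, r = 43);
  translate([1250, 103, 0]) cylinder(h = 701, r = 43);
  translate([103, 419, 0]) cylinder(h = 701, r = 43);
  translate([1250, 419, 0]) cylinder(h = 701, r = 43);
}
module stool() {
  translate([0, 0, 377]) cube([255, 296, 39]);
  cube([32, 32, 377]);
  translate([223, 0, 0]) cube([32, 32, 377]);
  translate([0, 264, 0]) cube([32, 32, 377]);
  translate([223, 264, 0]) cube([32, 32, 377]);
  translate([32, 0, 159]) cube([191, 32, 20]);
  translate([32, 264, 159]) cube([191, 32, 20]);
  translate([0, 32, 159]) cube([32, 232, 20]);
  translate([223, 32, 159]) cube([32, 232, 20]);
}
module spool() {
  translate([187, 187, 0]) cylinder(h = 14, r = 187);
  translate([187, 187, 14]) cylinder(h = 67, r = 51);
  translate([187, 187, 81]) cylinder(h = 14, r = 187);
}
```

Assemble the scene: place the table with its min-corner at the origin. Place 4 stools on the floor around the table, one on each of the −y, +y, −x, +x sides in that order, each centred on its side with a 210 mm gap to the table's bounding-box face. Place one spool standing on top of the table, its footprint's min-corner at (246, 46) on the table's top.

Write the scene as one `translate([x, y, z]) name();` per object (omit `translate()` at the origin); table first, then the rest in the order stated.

table();
translate([549, -506, 0]) stool();
translate([549, 732, 0]) stool();
translate([-465, 113, 0]) stool();
translate([1563, 113, 0]) stool();
translate([246, 46, 743]) spool();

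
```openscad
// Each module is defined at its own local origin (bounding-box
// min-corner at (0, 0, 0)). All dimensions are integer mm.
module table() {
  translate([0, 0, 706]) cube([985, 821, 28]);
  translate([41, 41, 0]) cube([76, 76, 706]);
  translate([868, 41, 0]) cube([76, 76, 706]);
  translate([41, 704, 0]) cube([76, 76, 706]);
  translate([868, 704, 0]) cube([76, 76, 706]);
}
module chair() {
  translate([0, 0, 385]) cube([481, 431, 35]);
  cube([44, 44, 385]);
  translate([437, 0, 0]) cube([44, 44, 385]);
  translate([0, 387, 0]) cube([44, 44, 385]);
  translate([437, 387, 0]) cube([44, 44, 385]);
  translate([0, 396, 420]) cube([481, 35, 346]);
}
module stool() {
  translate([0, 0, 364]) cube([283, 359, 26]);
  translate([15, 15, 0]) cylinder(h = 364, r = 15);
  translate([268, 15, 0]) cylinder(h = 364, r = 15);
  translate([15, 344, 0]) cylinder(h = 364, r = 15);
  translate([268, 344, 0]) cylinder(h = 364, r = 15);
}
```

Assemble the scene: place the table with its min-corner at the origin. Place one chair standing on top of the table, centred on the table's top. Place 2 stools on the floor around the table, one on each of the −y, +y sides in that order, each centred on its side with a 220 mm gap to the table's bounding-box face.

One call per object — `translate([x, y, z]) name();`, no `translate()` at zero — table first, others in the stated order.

table();
translate([252, 195, 734]) chair();
translate([351, -579, 0]) stool();
translate([351, 1041, 0]) stool();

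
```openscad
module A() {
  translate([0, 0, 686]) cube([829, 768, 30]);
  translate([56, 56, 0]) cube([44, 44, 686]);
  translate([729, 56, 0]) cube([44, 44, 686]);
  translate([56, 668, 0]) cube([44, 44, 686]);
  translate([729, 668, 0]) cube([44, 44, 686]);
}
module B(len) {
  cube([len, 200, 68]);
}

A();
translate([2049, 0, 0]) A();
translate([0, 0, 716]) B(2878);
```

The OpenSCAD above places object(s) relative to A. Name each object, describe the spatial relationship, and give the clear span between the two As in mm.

Second table starts at x = 2049; first ends at x = 829; clear span = 2049 − 829 = 1220 mm.

A is a table. B is a beam. A beam spans the tops of two tables. The clear span between the two tables is 1220 mm.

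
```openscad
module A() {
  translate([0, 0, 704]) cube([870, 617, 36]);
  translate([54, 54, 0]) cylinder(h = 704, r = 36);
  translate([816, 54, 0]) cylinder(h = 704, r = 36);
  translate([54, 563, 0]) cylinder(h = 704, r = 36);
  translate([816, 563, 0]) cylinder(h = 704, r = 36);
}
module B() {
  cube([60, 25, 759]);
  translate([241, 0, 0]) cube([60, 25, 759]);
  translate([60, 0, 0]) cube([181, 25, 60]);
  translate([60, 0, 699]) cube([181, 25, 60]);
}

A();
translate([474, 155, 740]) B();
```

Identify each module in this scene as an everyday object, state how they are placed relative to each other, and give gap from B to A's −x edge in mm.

The picture frame's min-x is at 474; the table's min-x is 0; gap = 474 mm.

A is a table. B is a picture frame. The picture frame is on top of the table. The gap from the picture frame to the table's −x edge is 474 mm.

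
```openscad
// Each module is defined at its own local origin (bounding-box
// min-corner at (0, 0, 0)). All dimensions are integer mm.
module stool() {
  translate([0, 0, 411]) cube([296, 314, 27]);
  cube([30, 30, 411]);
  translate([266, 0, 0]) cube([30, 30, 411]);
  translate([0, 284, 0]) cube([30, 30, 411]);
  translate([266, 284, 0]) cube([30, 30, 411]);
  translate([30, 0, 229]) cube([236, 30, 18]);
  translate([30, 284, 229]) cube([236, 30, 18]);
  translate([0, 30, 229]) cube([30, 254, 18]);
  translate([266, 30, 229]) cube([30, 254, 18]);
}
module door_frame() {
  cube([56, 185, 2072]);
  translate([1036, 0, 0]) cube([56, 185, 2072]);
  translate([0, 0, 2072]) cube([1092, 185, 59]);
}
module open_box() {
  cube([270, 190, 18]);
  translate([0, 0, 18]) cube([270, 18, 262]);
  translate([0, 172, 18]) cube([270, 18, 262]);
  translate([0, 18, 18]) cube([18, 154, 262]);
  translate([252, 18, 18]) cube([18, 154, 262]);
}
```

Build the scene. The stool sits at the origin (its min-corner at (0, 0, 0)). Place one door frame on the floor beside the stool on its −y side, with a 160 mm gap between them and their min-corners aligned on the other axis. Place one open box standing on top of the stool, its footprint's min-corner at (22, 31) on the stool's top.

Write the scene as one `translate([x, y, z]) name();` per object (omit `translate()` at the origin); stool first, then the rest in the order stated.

stool();
translate([0, -345, 0]) door_frame();
translate([22, 31, 438]) open_box();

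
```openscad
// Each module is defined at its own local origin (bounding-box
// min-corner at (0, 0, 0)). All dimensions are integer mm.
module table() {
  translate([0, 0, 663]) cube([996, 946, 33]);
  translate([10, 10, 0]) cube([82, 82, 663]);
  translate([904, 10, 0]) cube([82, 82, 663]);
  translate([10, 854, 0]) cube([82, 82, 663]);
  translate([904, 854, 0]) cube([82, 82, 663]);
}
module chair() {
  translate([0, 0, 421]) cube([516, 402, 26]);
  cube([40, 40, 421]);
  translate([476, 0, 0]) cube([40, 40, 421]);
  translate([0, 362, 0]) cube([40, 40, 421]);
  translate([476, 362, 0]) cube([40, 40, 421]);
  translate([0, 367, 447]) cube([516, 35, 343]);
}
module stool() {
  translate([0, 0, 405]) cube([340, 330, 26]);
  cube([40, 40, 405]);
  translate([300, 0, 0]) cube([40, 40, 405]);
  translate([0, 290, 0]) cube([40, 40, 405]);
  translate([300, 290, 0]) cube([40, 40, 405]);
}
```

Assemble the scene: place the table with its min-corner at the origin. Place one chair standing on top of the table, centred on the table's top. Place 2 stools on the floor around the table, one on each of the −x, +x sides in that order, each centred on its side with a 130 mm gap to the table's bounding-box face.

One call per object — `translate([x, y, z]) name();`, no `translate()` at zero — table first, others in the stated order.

table();
translate([240, 272, 696]) chair();
translate([-470, 308, 0]) stool();
translate([1126, 308, 0]) stool();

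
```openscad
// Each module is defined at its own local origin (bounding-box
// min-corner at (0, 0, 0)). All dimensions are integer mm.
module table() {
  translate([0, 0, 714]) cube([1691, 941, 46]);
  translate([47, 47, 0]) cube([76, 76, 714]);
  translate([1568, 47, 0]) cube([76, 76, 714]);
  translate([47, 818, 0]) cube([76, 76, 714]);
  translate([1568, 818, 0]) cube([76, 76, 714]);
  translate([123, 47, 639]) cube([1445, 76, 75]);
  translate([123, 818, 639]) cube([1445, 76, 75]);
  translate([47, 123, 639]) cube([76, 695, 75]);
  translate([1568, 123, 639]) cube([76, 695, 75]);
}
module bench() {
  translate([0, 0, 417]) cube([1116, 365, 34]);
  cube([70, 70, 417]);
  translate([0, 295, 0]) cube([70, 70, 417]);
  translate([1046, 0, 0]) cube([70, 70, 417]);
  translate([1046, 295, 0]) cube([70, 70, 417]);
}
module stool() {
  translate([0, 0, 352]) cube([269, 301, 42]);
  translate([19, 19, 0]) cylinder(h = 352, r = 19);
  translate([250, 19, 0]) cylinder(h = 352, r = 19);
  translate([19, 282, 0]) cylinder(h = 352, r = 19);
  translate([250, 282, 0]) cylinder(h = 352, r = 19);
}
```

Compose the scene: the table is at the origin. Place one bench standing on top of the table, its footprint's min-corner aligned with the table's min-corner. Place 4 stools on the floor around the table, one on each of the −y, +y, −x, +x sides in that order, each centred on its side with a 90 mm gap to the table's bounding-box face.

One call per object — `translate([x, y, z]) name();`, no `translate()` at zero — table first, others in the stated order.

table();
translate([0, 0, 760]) bench();
translate([711, -391, 0]) stool();
translate([711, 1031, 0]) stool();
translate([-359, 320, 0]) stool();
translate([1781, 320, 0]) stool();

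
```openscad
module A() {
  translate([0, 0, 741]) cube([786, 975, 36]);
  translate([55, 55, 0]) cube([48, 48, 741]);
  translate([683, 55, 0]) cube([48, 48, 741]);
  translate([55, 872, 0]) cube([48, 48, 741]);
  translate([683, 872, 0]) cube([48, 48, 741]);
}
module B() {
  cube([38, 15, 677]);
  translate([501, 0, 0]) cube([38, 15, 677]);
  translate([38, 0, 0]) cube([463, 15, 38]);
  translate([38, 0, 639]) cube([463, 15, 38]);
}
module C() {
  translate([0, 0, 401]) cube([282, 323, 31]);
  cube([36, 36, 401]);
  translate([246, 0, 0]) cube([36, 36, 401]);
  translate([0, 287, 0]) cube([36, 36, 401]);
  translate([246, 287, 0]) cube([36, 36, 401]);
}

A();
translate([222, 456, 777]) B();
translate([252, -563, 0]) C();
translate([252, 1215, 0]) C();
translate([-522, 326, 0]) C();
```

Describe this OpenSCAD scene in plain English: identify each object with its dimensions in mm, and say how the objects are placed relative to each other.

A is a table with a 786×975 mm rectangular top, 36 mm thick, top surface at z = 777 mm, supported by four 48×48 mm square legs, each inset 55 mm from the nearest pair of top edges, running from the floor.

B is a rectangular picture frame lying in the x–z plane (depth along y). The opening is 463 mm wide (x) by 601 mm tall (z), surrounded by a border 38 mm wide on all four sides. The frame is 15 mm deep and is made of two full-height vertical stiles with two horizontal rails fitted between them.

C is a four-legged stool. The seat is a 282×323×31 mm slab whose top surface is at z = 432 mm; four square legs, each 36×36 mm in cross-section, run from the floor (z = 0) to the underside of the seat, each flush with a corner of the seat.

The picture frame is on top of the table. Three stools sit around the table at the −y, +y, −x sides.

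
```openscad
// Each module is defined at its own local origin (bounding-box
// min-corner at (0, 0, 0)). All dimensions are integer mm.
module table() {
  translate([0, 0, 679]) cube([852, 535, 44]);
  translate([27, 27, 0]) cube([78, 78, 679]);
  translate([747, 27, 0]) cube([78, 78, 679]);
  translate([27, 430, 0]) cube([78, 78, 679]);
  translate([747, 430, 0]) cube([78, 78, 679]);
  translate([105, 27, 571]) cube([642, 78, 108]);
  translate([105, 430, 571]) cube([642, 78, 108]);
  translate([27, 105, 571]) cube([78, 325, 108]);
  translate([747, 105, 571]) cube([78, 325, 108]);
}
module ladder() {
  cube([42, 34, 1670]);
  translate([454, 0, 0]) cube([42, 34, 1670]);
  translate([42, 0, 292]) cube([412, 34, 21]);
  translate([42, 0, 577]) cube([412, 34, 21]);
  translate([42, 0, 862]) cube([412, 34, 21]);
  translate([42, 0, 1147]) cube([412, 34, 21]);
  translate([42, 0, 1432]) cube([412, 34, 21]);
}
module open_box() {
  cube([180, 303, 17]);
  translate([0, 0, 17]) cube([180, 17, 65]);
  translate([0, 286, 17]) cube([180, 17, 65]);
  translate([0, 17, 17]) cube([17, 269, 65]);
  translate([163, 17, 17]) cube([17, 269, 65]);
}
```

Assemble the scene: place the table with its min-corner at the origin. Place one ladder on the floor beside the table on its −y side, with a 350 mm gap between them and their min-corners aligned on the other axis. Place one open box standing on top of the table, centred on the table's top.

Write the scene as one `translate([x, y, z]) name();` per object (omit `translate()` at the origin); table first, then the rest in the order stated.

table();
translate([0, -384, 0]) ladder();
translate([336, 116, 723]) open_box();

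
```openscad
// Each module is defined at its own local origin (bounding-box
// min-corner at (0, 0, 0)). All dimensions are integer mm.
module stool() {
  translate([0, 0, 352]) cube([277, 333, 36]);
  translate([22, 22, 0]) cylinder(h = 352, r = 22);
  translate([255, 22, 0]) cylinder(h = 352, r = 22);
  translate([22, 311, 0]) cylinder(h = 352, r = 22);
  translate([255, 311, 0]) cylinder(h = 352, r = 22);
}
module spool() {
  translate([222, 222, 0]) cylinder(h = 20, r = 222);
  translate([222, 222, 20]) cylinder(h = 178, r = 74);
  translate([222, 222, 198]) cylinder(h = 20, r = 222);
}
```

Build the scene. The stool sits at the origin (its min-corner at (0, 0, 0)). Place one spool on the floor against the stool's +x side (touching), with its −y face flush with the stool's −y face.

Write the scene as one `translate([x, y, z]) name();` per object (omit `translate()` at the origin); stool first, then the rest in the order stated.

stool();
translate([277, 0, 0]) spool();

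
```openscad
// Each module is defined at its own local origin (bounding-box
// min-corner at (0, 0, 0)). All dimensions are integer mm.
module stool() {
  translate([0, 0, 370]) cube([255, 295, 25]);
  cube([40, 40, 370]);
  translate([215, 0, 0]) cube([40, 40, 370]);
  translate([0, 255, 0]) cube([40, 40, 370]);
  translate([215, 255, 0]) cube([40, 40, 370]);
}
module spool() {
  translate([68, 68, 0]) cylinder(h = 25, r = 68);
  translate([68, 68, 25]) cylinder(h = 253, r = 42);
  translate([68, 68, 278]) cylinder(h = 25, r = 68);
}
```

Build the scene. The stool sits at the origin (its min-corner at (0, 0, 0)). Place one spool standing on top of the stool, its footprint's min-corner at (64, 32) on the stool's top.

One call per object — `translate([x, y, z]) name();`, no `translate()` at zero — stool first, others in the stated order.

stool();
translate([64, 32, 395]) spool();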